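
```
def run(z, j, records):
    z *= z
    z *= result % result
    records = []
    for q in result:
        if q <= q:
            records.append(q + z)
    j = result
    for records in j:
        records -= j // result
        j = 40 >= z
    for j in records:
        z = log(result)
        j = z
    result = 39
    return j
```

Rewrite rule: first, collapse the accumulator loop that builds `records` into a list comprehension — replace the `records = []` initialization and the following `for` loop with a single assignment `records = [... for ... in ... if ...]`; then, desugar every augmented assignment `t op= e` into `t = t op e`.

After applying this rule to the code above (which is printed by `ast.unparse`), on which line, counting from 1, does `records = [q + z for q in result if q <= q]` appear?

Transformed code:
def run(z, j, records):
    z = z * z
    z = z * (result % result)
    records = [q + z for q in result if q <= q]
    j = result
    for records in j:
        records = records - j // result
        j = 40 >= z
    for j in records:
        z = log(result)
        j = z
    result = 39
    return j

4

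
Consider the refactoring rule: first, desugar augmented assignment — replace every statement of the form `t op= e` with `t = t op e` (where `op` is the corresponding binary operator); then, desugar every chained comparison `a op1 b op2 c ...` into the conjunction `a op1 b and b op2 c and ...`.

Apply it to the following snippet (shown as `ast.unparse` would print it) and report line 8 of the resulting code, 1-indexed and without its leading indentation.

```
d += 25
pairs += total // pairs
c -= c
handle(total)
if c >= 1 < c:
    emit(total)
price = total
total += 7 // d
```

total = total + 7 // d

Transformed code:
d = d + 25
pairs = pairs + total // pairs
c = c - c
handle(total)
if c >= 1 and 1 < c:
    emit(total)
price = total
total = total + 7 // d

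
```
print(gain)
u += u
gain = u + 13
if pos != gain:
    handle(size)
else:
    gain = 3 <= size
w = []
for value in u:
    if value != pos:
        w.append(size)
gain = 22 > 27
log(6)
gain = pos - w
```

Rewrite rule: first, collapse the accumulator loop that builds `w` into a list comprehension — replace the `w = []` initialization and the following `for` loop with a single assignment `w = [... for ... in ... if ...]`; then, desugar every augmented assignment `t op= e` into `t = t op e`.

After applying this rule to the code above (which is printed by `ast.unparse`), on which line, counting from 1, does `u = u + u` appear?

Transformed code:
print(gain)
u = u + u
gain = u + 13
if pos != gain:
    handle(size)
else:
    gain = 3 <= size
w = [size for value in u if value != pos]
gain = 22 > 27
log(6)
gain = pos - w

2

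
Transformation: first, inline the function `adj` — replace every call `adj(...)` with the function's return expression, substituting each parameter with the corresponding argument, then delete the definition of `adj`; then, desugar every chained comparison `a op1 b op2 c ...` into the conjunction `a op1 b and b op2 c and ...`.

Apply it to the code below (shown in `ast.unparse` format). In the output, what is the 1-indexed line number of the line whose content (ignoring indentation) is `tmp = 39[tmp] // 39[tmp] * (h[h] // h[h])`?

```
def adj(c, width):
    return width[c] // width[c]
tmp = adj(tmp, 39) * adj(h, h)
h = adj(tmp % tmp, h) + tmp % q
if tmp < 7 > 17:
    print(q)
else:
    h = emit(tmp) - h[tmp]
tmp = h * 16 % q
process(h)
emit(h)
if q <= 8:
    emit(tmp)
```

Transformed code:
tmp = 39[tmp] // 39[tmp] * (h[h] // h[h])
h = h[tmp % tmp] // h[tmp % tmp] + tmp % q
if tmp < 7 and 7 > 17:
    print(q)
else:
    h = emit(tmp) - h[tmp]
tmp = h * 16 % q
process(h)
emit(h)
if q <= 8:
    emit(tmp)

1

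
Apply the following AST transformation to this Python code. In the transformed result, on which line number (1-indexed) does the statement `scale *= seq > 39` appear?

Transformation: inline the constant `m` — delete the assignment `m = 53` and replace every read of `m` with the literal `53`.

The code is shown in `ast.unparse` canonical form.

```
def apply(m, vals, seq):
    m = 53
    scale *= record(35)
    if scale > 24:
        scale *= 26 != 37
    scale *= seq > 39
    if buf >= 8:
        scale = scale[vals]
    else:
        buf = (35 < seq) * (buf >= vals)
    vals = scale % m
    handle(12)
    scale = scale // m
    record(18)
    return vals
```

5

Transformed code:
def apply(m, vals, seq):
    scale *= record(35)
    if scale > 24:
        scale *= 26 != 37
    scale *= seq > 39
    if buf >= 8:
        scale = scale[vals]
    else:
        buf = (35 < seq) * (buf >= vals)
    vals = scale % 53
    handle(12)
    scale = scale // 53
    record(18)
    return vals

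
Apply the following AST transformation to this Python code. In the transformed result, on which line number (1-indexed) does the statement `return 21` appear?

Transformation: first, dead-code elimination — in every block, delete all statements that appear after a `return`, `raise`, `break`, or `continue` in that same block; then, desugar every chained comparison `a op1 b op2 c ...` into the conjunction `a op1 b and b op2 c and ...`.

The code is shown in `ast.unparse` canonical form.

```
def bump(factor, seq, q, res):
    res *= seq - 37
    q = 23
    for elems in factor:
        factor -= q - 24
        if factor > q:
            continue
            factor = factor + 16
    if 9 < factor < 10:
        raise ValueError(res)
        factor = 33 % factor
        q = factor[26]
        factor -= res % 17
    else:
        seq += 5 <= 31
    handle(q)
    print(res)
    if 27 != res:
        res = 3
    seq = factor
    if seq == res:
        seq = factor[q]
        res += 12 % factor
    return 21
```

20

Transformed code:
def bump(factor, seq, q, res):
    res *= seq - 37
    q = 23
    for elems in factor:
        factor -= q - 24
        if factor > q:
            continue
    if 9 < factor and factor < 10:
        raise ValueError(res)
    else:
        seq += 5 <= 31
    handle(q)
    print(res)
    if 27 != res:
        res = 3
    seq = factor
    if seq == res:
        seq = factor[q]
        res += 12 % factor
    return 21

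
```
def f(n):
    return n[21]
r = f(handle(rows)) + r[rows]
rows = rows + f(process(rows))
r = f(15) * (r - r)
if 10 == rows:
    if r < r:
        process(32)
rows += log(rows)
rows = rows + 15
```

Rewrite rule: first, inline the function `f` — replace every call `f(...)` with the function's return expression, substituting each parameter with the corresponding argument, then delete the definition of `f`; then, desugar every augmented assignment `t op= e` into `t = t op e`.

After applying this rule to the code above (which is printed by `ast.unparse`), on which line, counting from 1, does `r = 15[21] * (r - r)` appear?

Transformed code:
r = handle(rows)[21] + r[rows]
rows = rows + process(rows)[21]
r = 15[21] * (r - r)
if 10 == rows:
    if r < r:
        process(32)
rows = rows + log(rows)
rows = rows + 15

3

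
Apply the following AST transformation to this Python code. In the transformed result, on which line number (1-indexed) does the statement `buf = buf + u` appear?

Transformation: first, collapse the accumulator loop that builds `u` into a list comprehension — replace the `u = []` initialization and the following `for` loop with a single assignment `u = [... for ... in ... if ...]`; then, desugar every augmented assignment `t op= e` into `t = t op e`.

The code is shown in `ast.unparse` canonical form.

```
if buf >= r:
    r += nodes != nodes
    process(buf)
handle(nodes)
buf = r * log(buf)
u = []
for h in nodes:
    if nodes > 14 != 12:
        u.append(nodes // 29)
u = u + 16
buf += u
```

8

Transformed code:
if buf >= r:
    r = r + (nodes != nodes)
    process(buf)
handle(nodes)
buf = r * log(buf)
u = [nodes // 29 for h in nodes if nodes > 14 != 12]
u = u + 16
buf = buf + u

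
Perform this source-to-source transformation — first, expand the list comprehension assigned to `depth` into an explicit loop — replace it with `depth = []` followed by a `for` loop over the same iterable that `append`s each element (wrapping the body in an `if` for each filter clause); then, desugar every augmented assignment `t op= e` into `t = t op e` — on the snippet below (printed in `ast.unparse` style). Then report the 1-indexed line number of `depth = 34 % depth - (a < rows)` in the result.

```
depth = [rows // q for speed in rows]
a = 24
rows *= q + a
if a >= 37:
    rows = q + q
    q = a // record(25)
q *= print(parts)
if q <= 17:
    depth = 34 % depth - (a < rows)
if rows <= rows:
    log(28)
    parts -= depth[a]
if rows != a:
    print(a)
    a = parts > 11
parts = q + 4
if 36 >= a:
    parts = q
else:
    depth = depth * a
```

11

Transformed code:
depth = []
for speed in rows:
    depth.append(rows // q)
a = 24
rows = rows * (q + a)
if a >= 37:
    rows = q + q
    q = a // record(25)
q = q * print(parts)
if q <= 17:
    depth = 34 % depth - (a < rows)
if rows <= rows:
    log(28)
    parts = parts - depth[a]
if rows != a:
    print(a)
    a = parts > 11
parts = q + 4
if 36 >= a:
    parts = q
else:
    depth = depth * a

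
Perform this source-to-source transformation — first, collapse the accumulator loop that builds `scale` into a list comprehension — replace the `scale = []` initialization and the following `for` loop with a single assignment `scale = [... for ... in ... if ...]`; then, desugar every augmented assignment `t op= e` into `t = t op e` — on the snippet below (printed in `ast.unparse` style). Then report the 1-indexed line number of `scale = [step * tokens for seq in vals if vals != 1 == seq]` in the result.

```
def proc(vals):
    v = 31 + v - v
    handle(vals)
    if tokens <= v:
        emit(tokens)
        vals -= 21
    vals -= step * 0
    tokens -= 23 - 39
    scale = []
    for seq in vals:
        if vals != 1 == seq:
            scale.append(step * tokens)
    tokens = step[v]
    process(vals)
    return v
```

Transformed code:
def proc(vals):
    v = 31 + v - v
    handle(vals)
    if tokens <= v:
        emit(tokens)
        vals = vals - 21
    vals = vals - step * 0
    tokens = tokens - (23 - 39)
    scale = [step * tokens for seq in vals if vals != 1 == seq]
    tokens = step[v]
    process(vals)
    return v

9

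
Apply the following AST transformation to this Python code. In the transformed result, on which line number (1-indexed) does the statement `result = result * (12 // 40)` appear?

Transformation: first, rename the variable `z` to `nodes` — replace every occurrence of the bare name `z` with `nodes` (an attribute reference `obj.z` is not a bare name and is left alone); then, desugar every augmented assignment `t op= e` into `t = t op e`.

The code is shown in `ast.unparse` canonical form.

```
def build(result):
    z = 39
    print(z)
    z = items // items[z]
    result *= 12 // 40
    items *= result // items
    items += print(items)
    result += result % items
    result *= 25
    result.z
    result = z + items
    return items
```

5

Transformed code:
def build(result):
    nodes = 39
    print(nodes)
    nodes = items // items[nodes]
    result = result * (12 // 40)
    items = items * (result // items)
    items = items + print(items)
    result = result + result % items
    result = result * 25
    result.z
    result = nodes + items
    return items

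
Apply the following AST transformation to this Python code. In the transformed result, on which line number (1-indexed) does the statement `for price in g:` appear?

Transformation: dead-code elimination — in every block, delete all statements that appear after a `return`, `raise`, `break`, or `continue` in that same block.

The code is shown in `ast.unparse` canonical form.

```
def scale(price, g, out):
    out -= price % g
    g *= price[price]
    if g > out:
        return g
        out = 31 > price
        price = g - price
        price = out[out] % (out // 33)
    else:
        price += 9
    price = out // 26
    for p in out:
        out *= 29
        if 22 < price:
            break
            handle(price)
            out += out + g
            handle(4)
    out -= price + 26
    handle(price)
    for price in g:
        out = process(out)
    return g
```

Transformed code:
def scale(price, g, out):
    out -= price % g
    g *= price[price]
    if g > out:
        return g
    else:
        price += 9
    price = out // 26
    for p in out:
        out *= 29
        if 22 < price:
            break
    out -= price + 26
    handle(price)
    for price in g:
        out = process(out)
    return g

15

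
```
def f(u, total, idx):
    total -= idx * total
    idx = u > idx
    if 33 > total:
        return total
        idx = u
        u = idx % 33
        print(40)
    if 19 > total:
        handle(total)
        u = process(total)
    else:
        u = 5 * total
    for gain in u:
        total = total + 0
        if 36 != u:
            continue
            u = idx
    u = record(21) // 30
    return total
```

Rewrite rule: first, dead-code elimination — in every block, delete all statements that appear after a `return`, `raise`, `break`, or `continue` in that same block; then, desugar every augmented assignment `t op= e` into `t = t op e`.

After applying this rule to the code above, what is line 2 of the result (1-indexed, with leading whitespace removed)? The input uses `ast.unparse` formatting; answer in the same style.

Transformed code:
def f(u, total, idx):
    total = total - idx * total
    idx = u > idx
    if 33 > total:
        return total
    if 19 > total:
        handle(total)
        u = process(total)
    else:
        u = 5 * total
    for gain in u:
        total = total + 0
        if 36 != u:
            continue
    u = record(21) // 30
    return total

total = total - idx * total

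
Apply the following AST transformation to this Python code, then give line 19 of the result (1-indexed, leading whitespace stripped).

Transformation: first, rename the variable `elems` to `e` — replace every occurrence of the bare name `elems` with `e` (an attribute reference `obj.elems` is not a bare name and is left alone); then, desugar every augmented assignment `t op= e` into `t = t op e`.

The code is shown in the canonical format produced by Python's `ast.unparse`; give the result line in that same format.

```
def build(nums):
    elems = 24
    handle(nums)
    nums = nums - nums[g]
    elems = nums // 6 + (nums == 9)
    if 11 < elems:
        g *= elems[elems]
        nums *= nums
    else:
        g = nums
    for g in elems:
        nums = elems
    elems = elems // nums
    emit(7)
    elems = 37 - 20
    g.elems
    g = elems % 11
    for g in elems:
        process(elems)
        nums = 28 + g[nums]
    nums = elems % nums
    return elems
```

process(e)

Transformed code:
def build(nums):
    e = 24
    handle(nums)
    nums = nums - nums[g]
    e = nums // 6 + (nums == 9)
    if 11 < e:
        g = g * e[e]
        nums = nums * nums
    else:
        g = nums
    for g in e:
        nums = e
    e = e // nums
    emit(7)
    e = 37 - 20
    g.elems
    g = e % 11
    for g in e:
        process(e)
        nums = 28 + g[nums]
    nums = e % nums
    return e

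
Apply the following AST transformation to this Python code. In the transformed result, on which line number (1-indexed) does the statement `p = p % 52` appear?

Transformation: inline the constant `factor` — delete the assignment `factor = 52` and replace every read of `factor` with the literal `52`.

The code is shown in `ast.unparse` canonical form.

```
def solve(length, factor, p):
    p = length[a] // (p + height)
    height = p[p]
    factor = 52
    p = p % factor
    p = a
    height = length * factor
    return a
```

Transformed code:
def solve(length, factor, p):
    p = length[a] // (p + height)
    height = p[p]
    p = p % 52
    p = a
    height = length * 52
    return a

4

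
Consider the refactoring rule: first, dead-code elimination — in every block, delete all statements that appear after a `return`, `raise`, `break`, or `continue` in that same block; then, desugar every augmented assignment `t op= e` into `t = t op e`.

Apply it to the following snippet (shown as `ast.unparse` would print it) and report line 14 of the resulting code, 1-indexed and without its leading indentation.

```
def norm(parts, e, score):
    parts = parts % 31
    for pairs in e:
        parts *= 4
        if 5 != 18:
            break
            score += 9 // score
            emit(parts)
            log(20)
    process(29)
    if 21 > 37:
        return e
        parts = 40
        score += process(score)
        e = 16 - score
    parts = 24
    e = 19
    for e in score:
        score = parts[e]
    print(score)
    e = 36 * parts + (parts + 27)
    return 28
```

print(score)

Transformed code:
def norm(parts, e, score):
    parts = parts % 31
    for pairs in e:
        parts = parts * 4
        if 5 != 18:
            break
    process(29)
    if 21 > 37:
        return e
    parts = 24
    e = 19
    for e in score:
        score = parts[e]
    print(score)
    e = 36 * parts + (parts + 27)
    return 28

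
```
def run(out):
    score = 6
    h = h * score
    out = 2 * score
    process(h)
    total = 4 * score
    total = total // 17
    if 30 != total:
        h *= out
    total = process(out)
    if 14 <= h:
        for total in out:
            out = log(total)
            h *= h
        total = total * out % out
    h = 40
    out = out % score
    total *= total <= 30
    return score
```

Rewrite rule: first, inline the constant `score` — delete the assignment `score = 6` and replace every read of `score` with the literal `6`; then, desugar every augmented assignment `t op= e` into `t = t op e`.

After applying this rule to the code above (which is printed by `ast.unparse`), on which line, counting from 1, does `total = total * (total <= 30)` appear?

17

Transformed code:
def run(out):
    h = h * 6
    out = 2 * 6
    process(h)
    total = 4 * 6
    total = total // 17
    if 30 != total:
        h = h * out
    total = process(out)
    if 14 <= h:
        for total in out:
            out = log(total)
            h = h * h
        total = total * out % out
    h = 40
    out = out % 6
    total = total * (total <= 30)
    return 6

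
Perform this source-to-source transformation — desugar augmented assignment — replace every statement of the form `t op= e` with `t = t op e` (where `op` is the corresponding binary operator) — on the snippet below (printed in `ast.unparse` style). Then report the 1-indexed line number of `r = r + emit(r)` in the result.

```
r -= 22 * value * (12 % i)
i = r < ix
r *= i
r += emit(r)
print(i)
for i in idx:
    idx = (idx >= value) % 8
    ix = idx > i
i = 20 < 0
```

4

Transformed code:
r = r - 22 * value * (12 % i)
i = r < ix
r = r * i
r = r + emit(r)
print(i)
for i in idx:
    idx = (idx >= value) % 8
    ix = idx > i
i = 20 < 0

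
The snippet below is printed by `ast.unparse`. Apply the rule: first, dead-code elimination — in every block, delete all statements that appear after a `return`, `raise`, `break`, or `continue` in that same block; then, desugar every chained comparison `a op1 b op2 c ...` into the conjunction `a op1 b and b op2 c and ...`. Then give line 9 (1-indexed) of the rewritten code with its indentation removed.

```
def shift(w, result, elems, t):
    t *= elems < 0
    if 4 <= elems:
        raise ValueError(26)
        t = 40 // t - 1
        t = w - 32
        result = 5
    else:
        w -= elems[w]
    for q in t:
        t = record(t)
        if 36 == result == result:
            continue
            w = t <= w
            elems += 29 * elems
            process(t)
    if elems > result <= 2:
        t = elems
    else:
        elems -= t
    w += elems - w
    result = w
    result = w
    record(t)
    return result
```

if 36 == result and result == result:

Transformed code:
def shift(w, result, elems, t):
    t *= elems < 0
    if 4 <= elems:
        raise ValueError(26)
    else:
        w -= elems[w]
    for q in t:
        t = record(t)
        if 36 == result and result == result:
            continue
    if elems > result and result <= 2:
        t = elems
    else:
        elems -= t
    w += elems - w
    result = w
    result = w
    record(t)
    return result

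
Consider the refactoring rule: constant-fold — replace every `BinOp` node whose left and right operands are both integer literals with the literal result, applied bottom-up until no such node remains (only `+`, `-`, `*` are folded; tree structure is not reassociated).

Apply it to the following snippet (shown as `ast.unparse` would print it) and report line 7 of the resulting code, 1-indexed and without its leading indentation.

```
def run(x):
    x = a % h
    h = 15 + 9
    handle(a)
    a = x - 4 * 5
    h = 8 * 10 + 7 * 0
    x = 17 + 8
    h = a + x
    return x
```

x = 25

Transformed code:
def run(x):
    x = a % h
    h = 24
    handle(a)
    a = x - 20
    h = 80
    x = 25
    h = a + x
    return x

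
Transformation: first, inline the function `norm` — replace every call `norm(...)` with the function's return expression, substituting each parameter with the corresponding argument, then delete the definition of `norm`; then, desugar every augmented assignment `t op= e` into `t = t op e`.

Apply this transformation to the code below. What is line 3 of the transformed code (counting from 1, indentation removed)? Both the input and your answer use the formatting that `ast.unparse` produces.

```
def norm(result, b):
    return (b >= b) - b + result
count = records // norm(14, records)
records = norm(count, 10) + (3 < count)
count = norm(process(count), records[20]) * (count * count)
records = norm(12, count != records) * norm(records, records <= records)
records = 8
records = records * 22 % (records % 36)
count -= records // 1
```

count = ((records[20] >= records[20]) - records[20] + process(count)) * (count * count)

Transformed code:
count = records // ((records >= records) - records + 14)
records = (10 >= 10) - 10 + count + (3 < count)
count = ((records[20] >= records[20]) - records[20] + process(count)) * (count * count)
records = (((count != records) >= (count != records)) - (count != records) + 12) * (((records <= records) >= (records <= records)) - (records <= records) + records)
records = 8
records = records * 22 % (records % 36)
count = count - records // 1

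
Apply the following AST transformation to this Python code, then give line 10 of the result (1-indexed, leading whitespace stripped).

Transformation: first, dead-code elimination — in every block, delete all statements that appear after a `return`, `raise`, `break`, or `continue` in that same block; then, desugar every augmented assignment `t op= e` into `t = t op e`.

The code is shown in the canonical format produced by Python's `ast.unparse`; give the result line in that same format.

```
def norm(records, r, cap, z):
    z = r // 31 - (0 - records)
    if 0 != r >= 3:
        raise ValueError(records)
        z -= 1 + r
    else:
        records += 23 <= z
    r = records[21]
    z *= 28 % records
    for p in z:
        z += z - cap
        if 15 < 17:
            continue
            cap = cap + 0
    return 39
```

z = z + (z - cap)

Transformed code:
def norm(records, r, cap, z):
    z = r // 31 - (0 - records)
    if 0 != r >= 3:
        raise ValueError(records)
    else:
        records = records + (23 <= z)
    r = records[21]
    z = z * (28 % records)
    for p in z:
        z = z + (z - cap)
        if 15 < 17:
            continue
    return 39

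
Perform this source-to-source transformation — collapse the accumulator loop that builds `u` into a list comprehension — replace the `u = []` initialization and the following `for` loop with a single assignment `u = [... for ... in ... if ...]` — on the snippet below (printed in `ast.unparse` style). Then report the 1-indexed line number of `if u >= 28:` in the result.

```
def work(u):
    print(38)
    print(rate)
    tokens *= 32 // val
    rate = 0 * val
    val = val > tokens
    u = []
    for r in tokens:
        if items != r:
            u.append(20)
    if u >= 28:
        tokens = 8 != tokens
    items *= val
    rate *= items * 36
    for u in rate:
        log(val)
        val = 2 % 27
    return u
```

Transformed code:
def work(u):
    print(38)
    print(rate)
    tokens *= 32 // val
    rate = 0 * val
    val = val > tokens
    u = [20 for r in tokens if items != r]
    if u >= 28:
        tokens = 8 != tokens
    items *= val
    rate *= items * 36
    for u in rate:
        log(val)
        val = 2 % 27
    return u

8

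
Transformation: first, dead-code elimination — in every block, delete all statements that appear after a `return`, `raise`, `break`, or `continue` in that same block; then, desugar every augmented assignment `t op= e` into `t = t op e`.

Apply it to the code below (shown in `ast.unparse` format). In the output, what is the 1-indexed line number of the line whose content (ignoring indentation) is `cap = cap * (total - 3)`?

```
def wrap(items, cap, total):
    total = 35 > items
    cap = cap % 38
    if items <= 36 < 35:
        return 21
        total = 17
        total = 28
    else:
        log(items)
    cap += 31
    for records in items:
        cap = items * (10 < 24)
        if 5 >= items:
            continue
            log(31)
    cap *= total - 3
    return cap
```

Transformed code:
def wrap(items, cap, total):
    total = 35 > items
    cap = cap % 38
    if items <= 36 < 35:
        return 21
    else:
        log(items)
    cap = cap + 31
    for records in items:
        cap = items * (10 < 24)
        if 5 >= items:
            continue
    cap = cap * (total - 3)
    return cap

13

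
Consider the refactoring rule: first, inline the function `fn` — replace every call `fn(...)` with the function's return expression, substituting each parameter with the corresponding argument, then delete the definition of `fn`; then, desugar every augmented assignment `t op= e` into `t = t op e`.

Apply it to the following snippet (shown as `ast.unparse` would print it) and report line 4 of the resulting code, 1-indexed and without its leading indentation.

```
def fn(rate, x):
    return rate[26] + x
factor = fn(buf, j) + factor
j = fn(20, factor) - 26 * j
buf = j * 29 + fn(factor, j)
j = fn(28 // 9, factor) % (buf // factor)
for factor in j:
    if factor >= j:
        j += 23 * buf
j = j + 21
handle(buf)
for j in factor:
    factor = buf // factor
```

j = ((28 // 9)[26] + factor) % (buf // factor)

Transformed code:
factor = buf[26] + j + factor
j = 20[26] + factor - 26 * j
buf = j * 29 + (factor[26] + j)
j = ((28 // 9)[26] + factor) % (buf // factor)
for factor in j:
    if factor >= j:
        j = j + 23 * buf
j = j + 21
handle(buf)
for j in factor:
    factor = buf // factor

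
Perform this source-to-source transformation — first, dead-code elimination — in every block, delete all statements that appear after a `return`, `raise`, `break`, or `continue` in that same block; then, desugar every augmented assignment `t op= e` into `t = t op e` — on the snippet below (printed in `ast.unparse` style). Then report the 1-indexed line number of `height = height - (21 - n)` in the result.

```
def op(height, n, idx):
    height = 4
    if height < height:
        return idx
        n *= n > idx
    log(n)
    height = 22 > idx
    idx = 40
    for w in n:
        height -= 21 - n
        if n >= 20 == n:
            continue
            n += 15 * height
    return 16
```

Transformed code:
def op(height, n, idx):
    height = 4
    if height < height:
        return idx
    log(n)
    height = 22 > idx
    idx = 40
    for w in n:
        height = height - (21 - n)
        if n >= 20 == n:
            continue
    return 16

9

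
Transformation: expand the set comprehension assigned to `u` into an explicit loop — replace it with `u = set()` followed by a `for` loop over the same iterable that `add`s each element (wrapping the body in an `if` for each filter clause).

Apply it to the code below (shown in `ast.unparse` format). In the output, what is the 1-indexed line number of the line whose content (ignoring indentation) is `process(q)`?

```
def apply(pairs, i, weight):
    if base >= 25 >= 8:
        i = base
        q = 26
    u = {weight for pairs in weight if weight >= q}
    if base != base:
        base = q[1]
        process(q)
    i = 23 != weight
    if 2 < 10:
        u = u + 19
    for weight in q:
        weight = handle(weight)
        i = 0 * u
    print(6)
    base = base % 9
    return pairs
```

11

Transformed code:
def apply(pairs, i, weight):
    if base >= 25 >= 8:
        i = base
        q = 26
    u = set()
    for pairs in weight:
        if weight >= q:
            u.add(weight)
    if base != base:
        base = q[1]
        process(q)
    i = 23 != weight
    if 2 < 10:
        u = u + 19
    for weight in q:
        weight = handle(weight)
        i = 0 * u
    print(6)
    base = base % 9
    return pairs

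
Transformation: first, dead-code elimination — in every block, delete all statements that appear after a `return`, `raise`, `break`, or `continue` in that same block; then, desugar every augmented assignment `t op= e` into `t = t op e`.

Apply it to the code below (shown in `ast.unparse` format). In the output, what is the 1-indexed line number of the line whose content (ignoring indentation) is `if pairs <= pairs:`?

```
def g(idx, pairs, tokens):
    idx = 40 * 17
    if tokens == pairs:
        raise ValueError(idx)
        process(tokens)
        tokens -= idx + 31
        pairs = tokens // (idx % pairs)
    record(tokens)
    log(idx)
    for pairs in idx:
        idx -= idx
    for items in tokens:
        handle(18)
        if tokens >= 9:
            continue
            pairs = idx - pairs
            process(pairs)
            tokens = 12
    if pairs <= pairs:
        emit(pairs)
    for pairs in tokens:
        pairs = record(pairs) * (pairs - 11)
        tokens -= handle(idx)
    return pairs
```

13

Transformed code:
def g(idx, pairs, tokens):
    idx = 40 * 17
    if tokens == pairs:
        raise ValueError(idx)
    record(tokens)
    log(idx)
    for pairs in idx:
        idx = idx - idx
    for items in tokens:
        handle(18)
        if tokens >= 9:
            continue
    if pairs <= pairs:
        emit(pairs)
    for pairs in tokens:
        pairs = record(pairs) * (pairs - 11)
        tokens = tokens - handle(idx)
    return pairs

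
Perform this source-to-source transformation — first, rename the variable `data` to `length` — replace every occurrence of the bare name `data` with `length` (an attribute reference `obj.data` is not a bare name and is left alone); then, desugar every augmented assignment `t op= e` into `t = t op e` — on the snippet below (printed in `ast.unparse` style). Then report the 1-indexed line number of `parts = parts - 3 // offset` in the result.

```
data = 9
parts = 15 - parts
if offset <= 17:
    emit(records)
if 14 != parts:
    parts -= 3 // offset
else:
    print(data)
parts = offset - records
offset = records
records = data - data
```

6

Transformed code:
length = 9
parts = 15 - parts
if offset <= 17:
    emit(records)
if 14 != parts:
    parts = parts - 3 // offset
else:
    print(length)
parts = offset - records
offset = records
records = length - length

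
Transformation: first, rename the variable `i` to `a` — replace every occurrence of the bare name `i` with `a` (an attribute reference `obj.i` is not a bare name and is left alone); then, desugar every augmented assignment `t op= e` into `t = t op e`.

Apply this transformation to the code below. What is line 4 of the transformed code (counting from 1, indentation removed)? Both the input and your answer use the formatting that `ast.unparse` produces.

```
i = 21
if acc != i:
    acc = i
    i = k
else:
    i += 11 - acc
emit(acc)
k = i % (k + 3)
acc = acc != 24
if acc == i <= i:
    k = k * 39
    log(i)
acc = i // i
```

a = k

Transformed code:
a = 21
if acc != a:
    acc = a
    a = k
else:
    a = a + (11 - acc)
emit(acc)
k = a % (k + 3)
acc = acc != 24
if acc == a <= a:
    k = k * 39
    log(a)
acc = a // a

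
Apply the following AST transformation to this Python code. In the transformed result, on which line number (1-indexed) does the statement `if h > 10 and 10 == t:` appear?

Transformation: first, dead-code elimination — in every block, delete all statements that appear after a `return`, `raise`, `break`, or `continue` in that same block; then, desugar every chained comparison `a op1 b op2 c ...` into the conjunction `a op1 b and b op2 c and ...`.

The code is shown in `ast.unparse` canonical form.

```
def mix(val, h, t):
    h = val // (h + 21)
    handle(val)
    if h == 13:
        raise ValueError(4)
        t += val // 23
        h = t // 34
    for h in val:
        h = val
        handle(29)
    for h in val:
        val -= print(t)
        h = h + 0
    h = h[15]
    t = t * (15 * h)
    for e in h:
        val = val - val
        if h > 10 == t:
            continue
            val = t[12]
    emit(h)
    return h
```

Transformed code:
def mix(val, h, t):
    h = val // (h + 21)
    handle(val)
    if h == 13:
        raise ValueError(4)
    for h in val:
        h = val
        handle(29)
    for h in val:
        val -= print(t)
        h = h + 0
    h = h[15]
    t = t * (15 * h)
    for e in h:
        val = val - val
        if h > 10 and 10 == t:
            continue
    emit(h)
    return h

16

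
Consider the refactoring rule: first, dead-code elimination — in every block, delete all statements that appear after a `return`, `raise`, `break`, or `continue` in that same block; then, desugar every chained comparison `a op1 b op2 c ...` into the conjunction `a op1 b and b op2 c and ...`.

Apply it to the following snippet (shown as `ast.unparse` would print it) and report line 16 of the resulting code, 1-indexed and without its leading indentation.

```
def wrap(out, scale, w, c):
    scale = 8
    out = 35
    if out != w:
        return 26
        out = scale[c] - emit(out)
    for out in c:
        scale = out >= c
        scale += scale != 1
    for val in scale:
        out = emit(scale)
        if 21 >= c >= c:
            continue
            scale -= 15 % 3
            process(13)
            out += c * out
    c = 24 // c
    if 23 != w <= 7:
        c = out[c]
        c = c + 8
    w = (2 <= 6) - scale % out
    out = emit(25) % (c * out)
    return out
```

Transformed code:
def wrap(out, scale, w, c):
    scale = 8
    out = 35
    if out != w:
        return 26
    for out in c:
        scale = out >= c
        scale += scale != 1
    for val in scale:
        out = emit(scale)
        if 21 >= c and c >= c:
            continue
    c = 24 // c
    if 23 != w and w <= 7:
        c = out[c]
        c = c + 8
    w = (2 <= 6) - scale % out
    out = emit(25) % (c * out)
    return out

c = c + 8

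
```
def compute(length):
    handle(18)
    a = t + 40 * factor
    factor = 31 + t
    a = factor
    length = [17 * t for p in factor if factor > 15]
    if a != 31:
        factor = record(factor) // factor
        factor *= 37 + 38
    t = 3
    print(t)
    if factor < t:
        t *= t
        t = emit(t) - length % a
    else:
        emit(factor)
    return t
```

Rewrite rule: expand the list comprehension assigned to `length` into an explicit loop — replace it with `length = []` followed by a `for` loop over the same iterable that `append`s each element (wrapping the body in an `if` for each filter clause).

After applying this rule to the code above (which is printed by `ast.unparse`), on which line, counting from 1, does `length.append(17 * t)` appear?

Transformed code:
def compute(length):
    handle(18)
    a = t + 40 * factor
    factor = 31 + t
    a = factor
    length = []
    for p in factor:
        if factor > 15:
            length.append(17 * t)
    if a != 31:
        factor = record(factor) // factor
        factor *= 37 + 38
    t = 3
    print(t)
    if factor < t:
        t *= t
        t = emit(t) - length % a
    else:
        emit(factor)
    return t

9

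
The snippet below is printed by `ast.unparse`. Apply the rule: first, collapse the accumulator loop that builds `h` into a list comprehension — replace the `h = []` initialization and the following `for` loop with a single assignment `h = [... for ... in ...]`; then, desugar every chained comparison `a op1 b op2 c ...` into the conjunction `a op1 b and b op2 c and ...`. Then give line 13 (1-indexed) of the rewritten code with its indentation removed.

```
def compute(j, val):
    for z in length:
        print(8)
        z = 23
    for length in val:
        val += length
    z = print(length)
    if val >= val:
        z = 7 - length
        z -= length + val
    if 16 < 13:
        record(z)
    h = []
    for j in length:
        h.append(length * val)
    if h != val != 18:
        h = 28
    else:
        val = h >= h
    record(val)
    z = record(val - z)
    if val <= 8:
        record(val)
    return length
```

h = [length * val for j in length]

Transformed code:
def compute(j, val):
    for z in length:
        print(8)
        z = 23
    for length in val:
        val += length
    z = print(length)
    if val >= val:
        z = 7 - length
        z -= length + val
    if 16 < 13:
        record(z)
    h = [length * val for j in length]
    if h != val and val != 18:
        h = 28
    else:
        val = h >= h
    record(val)
    z = record(val - z)
    if val <= 8:
        record(val)
    return length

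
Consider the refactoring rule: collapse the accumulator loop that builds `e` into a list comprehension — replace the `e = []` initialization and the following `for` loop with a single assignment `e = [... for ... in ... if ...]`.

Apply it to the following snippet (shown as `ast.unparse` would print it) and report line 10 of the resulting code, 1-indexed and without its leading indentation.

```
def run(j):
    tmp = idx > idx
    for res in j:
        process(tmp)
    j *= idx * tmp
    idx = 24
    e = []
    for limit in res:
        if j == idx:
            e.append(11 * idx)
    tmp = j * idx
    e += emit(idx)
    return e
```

Transformed code:
def run(j):
    tmp = idx > idx
    for res in j:
        process(tmp)
    j *= idx * tmp
    idx = 24
    e = [11 * idx for limit in res if j == idx]
    tmp = j * idx
    e += emit(idx)
    return e

return e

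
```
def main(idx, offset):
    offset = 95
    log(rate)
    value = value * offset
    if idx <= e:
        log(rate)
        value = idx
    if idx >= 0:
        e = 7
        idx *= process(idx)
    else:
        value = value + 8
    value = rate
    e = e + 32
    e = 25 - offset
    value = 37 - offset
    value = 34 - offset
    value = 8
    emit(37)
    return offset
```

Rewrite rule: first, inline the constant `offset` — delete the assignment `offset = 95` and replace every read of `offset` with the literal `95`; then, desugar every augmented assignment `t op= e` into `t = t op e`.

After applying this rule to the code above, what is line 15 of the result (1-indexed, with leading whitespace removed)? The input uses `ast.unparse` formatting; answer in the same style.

value = 37 - 95

Transformed code:
def main(idx, offset):
    log(rate)
    value = value * 95
    if idx <= e:
        log(rate)
        value = idx
    if idx >= 0:
        e = 7
        idx = idx * process(idx)
    else:
        value = value + 8
    value = rate
    e = e + 32
    e = 25 - 95
    value = 37 - 95
    value = 34 - 95
    value = 8
    emit(37)
    return 95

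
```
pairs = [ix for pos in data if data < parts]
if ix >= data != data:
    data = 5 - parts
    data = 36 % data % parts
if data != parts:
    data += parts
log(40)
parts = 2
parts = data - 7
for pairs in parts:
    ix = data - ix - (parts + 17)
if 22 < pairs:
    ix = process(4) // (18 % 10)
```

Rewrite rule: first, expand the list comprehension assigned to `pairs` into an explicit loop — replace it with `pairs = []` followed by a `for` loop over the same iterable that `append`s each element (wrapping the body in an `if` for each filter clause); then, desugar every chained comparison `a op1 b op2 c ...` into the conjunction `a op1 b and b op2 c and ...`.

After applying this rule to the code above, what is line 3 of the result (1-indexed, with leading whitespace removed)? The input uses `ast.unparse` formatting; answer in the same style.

Transformed code:
pairs = []
for pos in data:
    if data < parts:
        pairs.append(ix)
if ix >= data and data != data:
    data = 5 - parts
    data = 36 % data % parts
if data != parts:
    data += parts
log(40)
parts = 2
parts = data - 7
for pairs in parts:
    ix = data - ix - (parts + 17)
if 22 < pairs:
    ix = process(4) // (18 % 10)

if data < parts: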